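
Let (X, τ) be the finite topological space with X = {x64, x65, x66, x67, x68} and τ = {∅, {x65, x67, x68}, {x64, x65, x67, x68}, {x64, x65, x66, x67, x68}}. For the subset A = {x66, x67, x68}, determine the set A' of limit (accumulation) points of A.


A' = {x64, x65, x66, x67, x68}

For each x ∈ X, list the open sets U ∈ τ with x ∈ U, then check whether U ∩ (A ∖ {x}) ≠ ∅ for every such U.
  x = x64: opens ∋ x are {x64, x65, x67, x68}, {x64, x65, x66, x67, x68}; each meets A ∖ {x64}, so x IS a limit point.
  x = x65: opens ∋ x are {x65, x67, x68}, {x64, x65, x67, x68}, {x64, x65, x66, x67, x68}; each meets A ∖ {x65}, so x IS a limit point.
  x = x66: opens ∋ x are {x64, x65, x66, x67, x68}; each meets A ∖ {x66}, so x IS a limit point.
  x = x67: opens ∋ x are {x65, x67, x68}, {x64, x65, x67, x68}, {x64, x65, x66, x67, x68}; each meets A ∖ {x67}, so x IS a limit point.
  x = x68: opens ∋ x are {x65, x67, x68}, {x64, x65, x67, x68}, {x64, x65, x66, x67, x68}; each meets A ∖ {x68}, so x IS a limit point.
Collecting: A' = {x64, x65, x66, x67, x68}.


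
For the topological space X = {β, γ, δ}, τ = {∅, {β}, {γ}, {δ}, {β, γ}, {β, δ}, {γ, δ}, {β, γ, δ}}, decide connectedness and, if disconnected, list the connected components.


(X, τ) is disconnected; components = [{β}, {γ}, {δ}].

Find clopen sets (U ∈ τ with X ∖ U ∈ τ):
  U = ∅, X ∖ U = {β, γ, δ} — both open, so U is clopen.
  U = {β}, X ∖ U = {γ, δ} — both open, so U is clopen.
  U = {γ}, X ∖ U = {β, δ} — both open, so U is clopen.
  U = {δ}, X ∖ U = {β, γ} — both open, so U is clopen.
  U = {β, γ}, X ∖ U = {δ} — both open, so U is clopen.
  U = {β, δ}, X ∖ U = {γ} — both open, so U is clopen.
  U = {γ, δ}, X ∖ U = {β} — both open, so U is clopen.
  U = {β, γ, δ}, X ∖ U = ∅ — both open, so U is clopen.
Nontrivial clopen(s) exist: e.g. {γ, δ}. So (X, τ) is disconnected.
Compute connected components by grouping points that agree on all clopens:
  component: {β}
  component: {γ}
  component: {δ}


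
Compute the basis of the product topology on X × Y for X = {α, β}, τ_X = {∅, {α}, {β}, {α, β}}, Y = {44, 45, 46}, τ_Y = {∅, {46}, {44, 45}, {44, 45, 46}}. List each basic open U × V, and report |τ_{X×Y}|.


Basis B = {∅ × ∅, {α} × {46}, {β} × {46}, {α} × {44, 45}, {α, β} × {46}, {β} × {44, 45}, {α} × {44, 45, 46}, {β} × {44, 45, 46}, {α, β} × {44, 45}, {α, β} × {44, 45, 46}}; |τ_{X×Y}| = 16.

Enumerate products U × V with U ∈ τ_X, V ∈ τ_Y (deduplicated):
  ∅ × ∅ = {} (∅)
  {α} × {46} = {(α,46)}
  {β} × {46} = {(β,46)}
  {α} × {44, 45} = {(α,44), (α,45)}
  {α, β} × {46} = {(α,46), (β,46)}
  {β} × {44, 45} = {(β,44), (β,45)}
  {α} × {44, 45, 46} = {(α,44), (α,45), (α,46)}
  {β} × {44, 45, 46} = {(β,44), (β,45), (β,46)}
  {α, β} × {44, 45} = {(α,44), (α,45), (β,44), (β,45)}
  {α, β} × {44, 45, 46} = {(α,44), (α,45), (α,46), (β,44), (β,45), (β,46)}
These 10 distinct sets form the basis B.
Close under arbitrary unions to get τ_{X×Y}; counting gives |τ_{X×Y}| = 16.


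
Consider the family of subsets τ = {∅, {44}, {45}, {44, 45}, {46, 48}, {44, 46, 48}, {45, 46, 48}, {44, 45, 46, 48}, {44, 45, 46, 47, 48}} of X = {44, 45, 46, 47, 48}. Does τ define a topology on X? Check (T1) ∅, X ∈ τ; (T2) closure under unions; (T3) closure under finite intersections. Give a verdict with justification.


τ IS a topology on X.

Axiom (T1): ∅ ∈ τ? Yes; X ∈ τ? Yes.
Axiom (T2/T3): check pairwise unions and intersections of members of τ.
All pairwise intersections and unions checked — each lies in τ. Therefore τ satisfies (T1), (T2), (T3): it IS a topology on X.


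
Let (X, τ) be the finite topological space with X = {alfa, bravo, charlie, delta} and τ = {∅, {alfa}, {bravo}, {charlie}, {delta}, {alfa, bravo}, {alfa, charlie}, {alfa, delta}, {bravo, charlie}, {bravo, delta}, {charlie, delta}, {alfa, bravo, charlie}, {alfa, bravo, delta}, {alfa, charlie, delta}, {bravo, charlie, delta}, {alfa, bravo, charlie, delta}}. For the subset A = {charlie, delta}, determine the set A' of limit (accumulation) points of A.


A' = ∅

For each x ∈ X, list the open sets U ∈ τ with x ∈ U, then check whether U ∩ (A ∖ {x}) ≠ ∅ for every such U.
  x = alfa: open {alfa} ∋ x has {alfa} ∩ (A ∖ {alfa}) = ∅, so x is NOT a limit point.
  x = bravo: open {bravo} ∋ x has {bravo} ∩ (A ∖ {bravo}) = ∅, so x is NOT a limit point.
  x = charlie: open {charlie} ∋ x has {charlie} ∩ (A ∖ {charlie}) = ∅, so x is NOT a limit point.
  x = delta: open {delta} ∋ x has {delta} ∩ (A ∖ {delta}) = ∅, so x is NOT a limit point.
Collecting: A' = ∅.


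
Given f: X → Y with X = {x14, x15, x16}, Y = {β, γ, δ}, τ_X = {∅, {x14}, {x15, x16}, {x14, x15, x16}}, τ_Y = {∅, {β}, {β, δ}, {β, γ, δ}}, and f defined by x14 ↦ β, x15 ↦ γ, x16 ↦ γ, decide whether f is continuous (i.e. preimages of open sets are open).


f IS continuous.

Compute f^{-1}(U) for each U ∈ τ_Y:
  U = ∅: f^{-1}(U) = ∅ ∈ τ_X ✓.
  U = {β}: f^{-1}(U) = {x14} ∈ τ_X ✓.
  U = {β, δ}: f^{-1}(U) = {x14} ∈ τ_X ✓.
  U = {β, γ, δ}: f^{-1}(U) = {x14, x15, x16} ∈ τ_X ✓.
Every preimage lies in τ_X, so f IS continuous.


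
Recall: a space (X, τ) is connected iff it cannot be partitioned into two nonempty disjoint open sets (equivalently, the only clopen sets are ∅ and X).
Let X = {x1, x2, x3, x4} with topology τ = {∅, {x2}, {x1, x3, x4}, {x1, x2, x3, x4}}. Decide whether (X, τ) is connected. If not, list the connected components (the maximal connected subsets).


(X, τ) is disconnected; components = [{x2}, {x1, x3, x4}].

Find clopen sets (U ∈ τ with X ∖ U ∈ τ):
  U = ∅, X ∖ U = {x1, x2, x3, x4} — both open, so U is clopen.
  U = {x2}, X ∖ U = {x1, x3, x4} — both open, so U is clopen.
  U = {x1, x3, x4}, X ∖ U = {x2} — both open, so U is clopen.
  U = {x1, x2, x3, x4}, X ∖ U = ∅ — both open, so U is clopen.
Nontrivial clopen(s) exist: e.g. {x1, x3, x4}. So (X, τ) is disconnected.
Compute connected components by grouping points that agree on all clopens:
  component: {x2}
  component: {x1, x3, x4}


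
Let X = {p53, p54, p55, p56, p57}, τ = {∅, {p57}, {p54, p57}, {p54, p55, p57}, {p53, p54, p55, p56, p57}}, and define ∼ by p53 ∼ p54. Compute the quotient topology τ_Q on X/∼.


X/∼ = {[p53=p54], [p55], [p56], [p57]}; |τ_Q| = 3.

Equivalence classes: [p53=p54], [p55], [p56], [p57].
Quotient map π: X → X/∼ sends p53 ↦ [p53=p54], p54 ↦ [p53=p54], p55 ↦ [p55], p56 ↦ [p56], p57 ↦ [p57].
For each subset V ⊆ X/∼, compute π^{-1}(V) ⊆ X and check whether π^{-1}(V) ∈ τ. V is open in τ_Q iff π^{-1}(V) ∈ τ.
  V = {}: π^{-1}(V) = ∅ ∈ τ ✓.
  V = {[p53=p54]}: π^{-1}(V) = {p53, p54} ∉ τ ✗.
  V = {[p55]}: π^{-1}(V) = {p55} ∉ τ ✗.
  V = {[p53=p54], [p55]}: π^{-1}(V) = {p53, p54, p55} ∉ τ ✗.
  V = {[p56]}: π^{-1}(V) = {p56} ∉ τ ✗.
  V = {[p53=p54], [p56]}: π^{-1}(V) = {p53, p54, p56} ∉ τ ✗.
  V = {[p55], [p56]}: π^{-1}(V) = {p55, p56} ∉ τ ✗.
  V = {[p53=p54], [p55], [p56]}: π^{-1}(V) = {p53, p54, p55, p56} ∉ τ ✗.
  V = {[p57]}: π^{-1}(V) = {p57} ∈ τ ✓.
  V = {[p53=p54], [p57]}: π^{-1}(V) = {p53, p54, p57} ∉ τ ✗.
  V = {[p55], [p57]}: π^{-1}(V) = {p55, p57} ∉ τ ✗.
  V = {[p53=p54], [p55], [p57]}: π^{-1}(V) = {p53, p54, p55, p57} ∉ τ ✗.
  V = {[p56], [p57]}: π^{-1}(V) = {p56, p57} ∉ τ ✗.
  V = {[p53=p54], [p56], [p57]}: π^{-1}(V) = {p53, p54, p56, p57} ∉ τ ✗.
  V = {[p55], [p56], [p57]}: π^{-1}(V) = {p55, p56, p57} ∉ τ ✗.
  V = {[p53=p54], [p55], [p56], [p57]}: π^{-1}(V) = {p53, p54, p55, p56, p57} ∈ τ ✓.
Open sets in the quotient: τ_Q = {{}, {[p57]}, {[p53=p54], [p55], [p56], [p57]}} (3 elements).


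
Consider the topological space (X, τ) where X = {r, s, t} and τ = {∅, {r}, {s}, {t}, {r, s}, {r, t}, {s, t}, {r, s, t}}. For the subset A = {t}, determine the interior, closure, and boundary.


int(A) = {t}, cl(A) = {t}, ∂A = ∅.

Closed sets in (X, τ) are complements of opens:
  closed(X, τ) = {∅, {r}, {s}, {t}, {r, s}, {r, t}, {s, t}, {r, s, t}}.
int(A) = ⋃ {U ∈ τ : U ⊆ A}. Opens contained in A: ∅, {t}.
Taking the union of these: int(A) = {t}.
cl(A) = ⋂ {C closed : A ⊆ C}. Closed sets containing A: {t}, {r, t}, {s, t}, {r, s, t}.
Intersecting these: cl(A) = {t}.
∂A = cl(A) ∖ int(A) = {t} ∖ {t} = ∅.


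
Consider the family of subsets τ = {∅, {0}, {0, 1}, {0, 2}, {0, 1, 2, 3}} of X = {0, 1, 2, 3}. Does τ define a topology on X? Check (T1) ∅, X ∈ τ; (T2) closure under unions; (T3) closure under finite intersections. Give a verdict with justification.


τ is NOT a topology on X.

Axiom (T1): ∅ ∈ τ? Yes; X ∈ τ? Yes.
Axiom (T2/T3): check pairwise unions and intersections of members of τ.
Counterexample for (T2): {0, 1} ∪ {0, 2} = {0, 1, 2} ∉ τ. Therefore τ is NOT a topology.


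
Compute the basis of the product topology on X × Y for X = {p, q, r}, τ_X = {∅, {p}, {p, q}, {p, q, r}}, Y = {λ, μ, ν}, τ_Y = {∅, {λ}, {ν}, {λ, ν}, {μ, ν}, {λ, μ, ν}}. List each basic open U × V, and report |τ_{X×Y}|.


Basis B = {∅ × ∅, {p} × {λ}, {p} × {ν}, {p} × {λ, ν}, {p, q} × {λ}, {p} × {μ, ν}, {p, q} × {ν}, {p} × {λ, μ, ν}, {p, q, r} × {λ}, {p, q, r} × {ν}, {p, q} × {λ, ν}, {p, q} × {μ, ν}, {p, q} × {λ, μ, ν}, {p, q, r} × {λ, ν}, {p, q, r} × {μ, ν}, {p, q, r} × {λ, μ, ν}}; |τ_{X×Y}| = 40.

Enumerate products U × V with U ∈ τ_X, V ∈ τ_Y (deduplicated):
  ∅ × ∅ = {} (∅)
  {p} × {λ} = {(p,λ)}
  {p} × {ν} = {(p,ν)}
  {p} × {λ, ν} = {(p,λ), (p,ν)}
  {p, q} × {λ} = {(p,λ), (q,λ)}
  {p} × {μ, ν} = {(p,μ), (p,ν)}
  {p, q} × {ν} = {(p,ν), (q,ν)}
  {p} × {λ, μ, ν} = {(p,λ), (p,μ), (p,ν)}
  {p, q, r} × {λ} = {(p,λ), (q,λ), (r,λ)}
  {p, q, r} × {ν} = {(p,ν), (q,ν), (r,ν)}
  {p, q} × {λ, ν} = {(p,λ), (p,ν), (q,λ), (q,ν)}
  {p, q} × {μ, ν} = {(p,μ), (p,ν), (q,μ), (q,ν)}
  {p, q} × {λ, μ, ν} = {(p,λ), (p,μ), (p,ν), (q,λ), (q,μ), (q,ν)}
  {p, q, r} × {λ, ν} = {(p,λ), (p,ν), (q,λ), (q,ν), (r,λ), (r,ν)}
  {p, q, r} × {μ, ν} = {(p,μ), (p,ν), (q,μ), (q,ν), (r,μ), (r,ν)}
  {p, q, r} × {λ, μ, ν} = {(p,λ), (p,μ), (p,ν), (q,λ), (q,μ), (q,ν), (r,λ), (r,μ), (r,ν)}
These 16 distinct sets form the basis B.
Close under arbitrary unions to get τ_{X×Y}; counting gives |τ_{X×Y}| = 40.


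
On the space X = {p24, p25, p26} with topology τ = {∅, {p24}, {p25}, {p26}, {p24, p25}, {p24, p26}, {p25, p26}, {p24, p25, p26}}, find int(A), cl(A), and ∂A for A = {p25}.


int(A) = {p25}, cl(A) = {p25}, ∂A = ∅.

Closed sets in (X, τ) are complements of opens:
  closed(X, τ) = {∅, {p24}, {p25}, {p26}, {p24, p25}, {p24, p26}, {p25, p26}, {p24, p25, p26}}.
int(A) = ⋃ {U ∈ τ : U ⊆ A}. Opens contained in A: ∅, {p25}.
Taking the union of these: int(A) = {p25}.
cl(A) = ⋂ {C closed : A ⊆ C}. Closed sets containing A: {p25}, {p24, p25}, {p25, p26}, {p24, p25, p26}.
Intersecting these: cl(A) = {p25}.
∂A = cl(A) ∖ int(A) = {p25} ∖ {p25} = ∅.


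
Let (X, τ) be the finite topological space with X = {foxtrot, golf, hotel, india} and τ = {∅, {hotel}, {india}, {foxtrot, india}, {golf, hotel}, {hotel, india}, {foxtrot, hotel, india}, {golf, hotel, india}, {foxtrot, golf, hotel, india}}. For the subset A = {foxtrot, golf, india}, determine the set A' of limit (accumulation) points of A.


A' = {foxtrot}

For each x ∈ X, list the open sets U ∈ τ with x ∈ U, then check whether U ∩ (A ∖ {x}) ≠ ∅ for every such U.
  x = foxtrot: opens ∋ x are {foxtrot, india}, {foxtrot, hotel, india}, {foxtrot, golf, hotel, india}; each meets A ∖ {foxtrot}, so x IS a limit point.
  x = golf: open {golf, hotel} ∋ x has {golf, hotel} ∩ (A ∖ {golf}) = ∅, so x is NOT a limit point.
  x = hotel: open {hotel} ∋ x has {hotel} ∩ (A ∖ {hotel}) = ∅, so x is NOT a limit point.
  x = india: open {india} ∋ x has {india} ∩ (A ∖ {india}) = ∅, so x is NOT a limit point.
Collecting: A' = {foxtrot}.


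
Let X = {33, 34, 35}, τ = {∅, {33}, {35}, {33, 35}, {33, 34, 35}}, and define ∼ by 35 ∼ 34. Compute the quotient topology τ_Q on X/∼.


X/∼ = {[33], [34=35]}; |τ_Q| = 3.

Equivalence classes: [33], [34=35].
Quotient map π: X → X/∼ sends 33 ↦ [33], 34 ↦ [34=35], 35 ↦ [34=35].
For each subset V ⊆ X/∼, compute π^{-1}(V) ⊆ X and check whether π^{-1}(V) ∈ τ. V is open in τ_Q iff π^{-1}(V) ∈ τ.
  V = {}: π^{-1}(V) = ∅ ∈ τ ✓.
  V = {[33]}: π^{-1}(V) = {33} ∈ τ ✓.
  V = {[34=35]}: π^{-1}(V) = {34, 35} ∉ τ ✗.
  V = {[33], [34=35]}: π^{-1}(V) = {33, 34, 35} ∈ τ ✓.
Open sets in the quotient: τ_Q = {{}, {[33]}, {[33], [34=35]}} (3 elements).


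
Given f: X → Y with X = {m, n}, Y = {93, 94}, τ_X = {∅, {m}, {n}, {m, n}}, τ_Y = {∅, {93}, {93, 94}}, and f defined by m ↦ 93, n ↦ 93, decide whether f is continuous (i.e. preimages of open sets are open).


f IS continuous.

Compute f^{-1}(U) for each U ∈ τ_Y:
  U = ∅: f^{-1}(U) = ∅ ∈ τ_X ✓.
  U = {93}: f^{-1}(U) = {m, n} ∈ τ_X ✓.
  U = {93, 94}: f^{-1}(U) = {m, n} ∈ τ_X ✓.
Every preimage lies in τ_X, so f IS continuous.


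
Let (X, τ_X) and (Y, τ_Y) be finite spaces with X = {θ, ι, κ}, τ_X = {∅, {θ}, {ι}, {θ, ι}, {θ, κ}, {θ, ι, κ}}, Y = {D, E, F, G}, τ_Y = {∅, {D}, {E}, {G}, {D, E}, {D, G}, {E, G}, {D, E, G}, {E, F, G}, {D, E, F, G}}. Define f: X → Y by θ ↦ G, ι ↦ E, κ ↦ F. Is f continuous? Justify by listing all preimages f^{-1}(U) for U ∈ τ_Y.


f IS continuous.

Compute f^{-1}(U) for each U ∈ τ_Y:
  U = ∅: f^{-1}(U) = ∅ ∈ τ_X ✓.
  U = {D}: f^{-1}(U) = ∅ ∈ τ_X ✓.
  U = {E}: f^{-1}(U) = {ι} ∈ τ_X ✓.
  U = {G}: f^{-1}(U) = {θ} ∈ τ_X ✓.
  U = {D, E}: f^{-1}(U) = {ι} ∈ τ_X ✓.
  U = {D, G}: f^{-1}(U) = {θ} ∈ τ_X ✓.
  U = {E, G}: f^{-1}(U) = {θ, ι} ∈ τ_X ✓.
  U = {D, E, G}: f^{-1}(U) = {θ, ι} ∈ τ_X ✓.
  U = {E, F, G}: f^{-1}(U) = {θ, ι, κ} ∈ τ_X ✓.
  U = {D, E, F, G}: f^{-1}(U) = {θ, ι, κ} ∈ τ_X ✓.
Every preimage lies in τ_X, so f IS continuous.


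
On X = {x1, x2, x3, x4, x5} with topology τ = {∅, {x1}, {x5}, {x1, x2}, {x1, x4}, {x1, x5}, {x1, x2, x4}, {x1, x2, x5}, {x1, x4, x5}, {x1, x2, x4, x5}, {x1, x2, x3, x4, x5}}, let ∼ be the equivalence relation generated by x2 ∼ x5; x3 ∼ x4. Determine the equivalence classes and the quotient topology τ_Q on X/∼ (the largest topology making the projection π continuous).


X/∼ = {[x1], [x2=x5], [x3=x4]}; |τ_Q| = 4.

Equivalence classes: [x1], [x2=x5], [x3=x4].
Quotient map π: X → X/∼ sends x1 ↦ [x1], x2 ↦ [x2=x5], x3 ↦ [x3=x4], x4 ↦ [x3=x4], x5 ↦ [x2=x5].
For each subset V ⊆ X/∼, compute π^{-1}(V) ⊆ X and check whether π^{-1}(V) ∈ τ. V is open in τ_Q iff π^{-1}(V) ∈ τ.
  V = {}: π^{-1}(V) = ∅ ∈ τ ✓.
  V = {[x1]}: π^{-1}(V) = {x1} ∈ τ ✓.
  V = {[x2=x5]}: π^{-1}(V) = {x2, x5} ∉ τ ✗.
  V = {[x1], [x2=x5]}: π^{-1}(V) = {x1, x2, x5} ∈ τ ✓.
  V = {[x3=x4]}: π^{-1}(V) = {x3, x4} ∉ τ ✗.
  V = {[x1], [x3=x4]}: π^{-1}(V) = {x1, x3, x4} ∉ τ ✗.
  V = {[x2=x5], [x3=x4]}: π^{-1}(V) = {x2, x3, x4, x5} ∉ τ ✗.
  V = {[x1], [x2=x5], [x3=x4]}: π^{-1}(V) = {x1, x2, x3, x4, x5} ∈ τ ✓.
Open sets in the quotient: τ_Q = {{}, {[x1]}, {[x1], [x2=x5]}, {[x1], [x2=x5], [x3=x4]}} (4 elements).


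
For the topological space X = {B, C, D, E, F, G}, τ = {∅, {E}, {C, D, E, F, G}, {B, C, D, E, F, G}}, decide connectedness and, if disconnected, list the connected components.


(X, τ) is connected.

Find clopen sets (U ∈ τ with X ∖ U ∈ τ):
  U = ∅, X ∖ U = {B, C, D, E, F, G} — both open, so U is clopen.
  U = {B, C, D, E, F, G}, X ∖ U = ∅ — both open, so U is clopen.
Only trivial clopens (∅ and X) exist, so (X, τ) is connected.
Compute connected components by grouping points that agree on all clopens:
  component: {B, C, D, E, F, G}


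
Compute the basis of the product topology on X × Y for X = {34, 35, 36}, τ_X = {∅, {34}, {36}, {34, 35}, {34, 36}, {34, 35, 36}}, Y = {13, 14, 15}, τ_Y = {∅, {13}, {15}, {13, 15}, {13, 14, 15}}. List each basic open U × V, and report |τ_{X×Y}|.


Basis B = {∅ × ∅, {34} × {13}, {34} × {15}, {36} × {13}, {36} × {15}, {34} × {13, 15}, {34, 35} × {13}, {34, 36} × {13}, {34, 35} × {15}, {34, 36} × {15}, {36} × {13, 15}, {34} × {13, 14, 15}, {34, 35, 36} × {13}, {34, 35, 36} × {15}, {36} × {13, 14, 15}, {34, 35} × {13, 15}, {34, 36} × {13, 15}, {34, 35} × {13, 14, 15}, {34, 36} × {13, 14, 15}, {34, 35, 36} × {13, 15}, {34, 35, 36} × {13, 14, 15}}; |τ_{X×Y}| = 70.

Enumerate products U × V with U ∈ τ_X, V ∈ τ_Y (deduplicated):
  ∅ × ∅ = {} (∅)
  {34} × {13} = {(34,13)}
  {34} × {15} = {(34,15)}
  {36} × {13} = {(36,13)}
  {36} × {15} = {(36,15)}
  {34} × {13, 15} = {(34,13), (34,15)}
  {34, 35} × {13} = {(34,13), (35,13)}
  {34, 36} × {13} = {(34,13), (36,13)}
  {34, 35} × {15} = {(34,15), (35,15)}
  {34, 36} × {15} = {(34,15), (36,15)}
  {36} × {13, 15} = {(36,13), (36,15)}
  {34} × {13, 14, 15} = {(34,13), (34,14), (34,15)}
  {34, 35, 36} × {13} = {(34,13), (35,13), (36,13)}
  {34, 35, 36} × {15} = {(34,15), (35,15), (36,15)}
  {36} × {13, 14, 15} = {(36,13), (36,14), (36,15)}
  {34, 35} × {13, 15} = {(34,13), (34,15), (35,13), (35,15)}
  {34, 36} × {13, 15} = {(34,13), (34,15), (36,13), (36,15)}
  {34, 35} × {13, 14, 15} = {(34,13), (34,14), (34,15), (35,13), (35,14), (35,15)}
  {34, 36} × {13, 14, 15} = {(34,13), (34,14), (34,15), (36,13), (36,14), (36,15)}
  {34, 35, 36} × {13, 15} = {(34,13), (34,15), (35,13), (35,15), (36,13), (36,15)}
  {34, 35, 36} × {13, 14, 15} = {(34,13), (34,14), (34,15), (35,13), (35,14), (35,15), (36,13), (36,14), (36,15)}
These 21 distinct sets form the basis B.
Close under arbitrary unions to get τ_{X×Y}; counting gives |τ_{X×Y}| = 70.


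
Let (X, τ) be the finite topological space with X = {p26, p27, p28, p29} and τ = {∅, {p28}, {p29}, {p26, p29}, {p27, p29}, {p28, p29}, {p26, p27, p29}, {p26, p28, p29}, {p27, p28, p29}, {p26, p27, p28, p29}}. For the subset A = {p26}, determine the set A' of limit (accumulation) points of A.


A' = ∅

For each x ∈ X, list the open sets U ∈ τ with x ∈ U, then check whether U ∩ (A ∖ {x}) ≠ ∅ for every such U.
  x = p26: open {p26, p29} ∋ x has {p26, p29} ∩ (A ∖ {p26}) = ∅, so x is NOT a limit point.
  x = p27: open {p27, p29} ∋ x has {p27, p29} ∩ (A ∖ {p27}) = ∅, so x is NOT a limit point.
  x = p28: open {p28} ∋ x has {p28} ∩ (A ∖ {p28}) = ∅, so x is NOT a limit point.
  x = p29: open {p29} ∋ x has {p29} ∩ (A ∖ {p29}) = ∅, so x is NOT a limit point.
Collecting: A' = ∅.


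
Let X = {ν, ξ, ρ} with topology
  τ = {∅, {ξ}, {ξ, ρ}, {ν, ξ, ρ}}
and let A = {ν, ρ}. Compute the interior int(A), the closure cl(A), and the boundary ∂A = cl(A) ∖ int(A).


int(A) = ∅, cl(A) = {ν, ρ}, ∂A = {ν, ρ}.

Closed sets in (X, τ) are complements of opens:
  closed(X, τ) = {∅, {ν}, {ν, ρ}, {ν, ξ, ρ}}.
int(A) = ⋃ {U ∈ τ : U ⊆ A}. Opens contained in A: ∅.
Taking the union of these: int(A) = ∅.
cl(A) = ⋂ {C closed : A ⊆ C}. Closed sets containing A: {ν, ρ}, {ν, ξ, ρ}.
Intersecting these: cl(A) = {ν, ρ}.
∂A = cl(A) ∖ int(A) = {ν, ρ} ∖ ∅ = {ν, ρ}.


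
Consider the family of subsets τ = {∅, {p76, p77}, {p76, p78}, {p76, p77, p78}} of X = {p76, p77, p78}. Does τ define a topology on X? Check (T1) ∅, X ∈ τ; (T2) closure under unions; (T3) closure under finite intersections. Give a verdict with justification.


τ is NOT a topology on X.

Axiom (T1): ∅ ∈ τ? Yes; X ∈ τ? Yes.
Axiom (T2/T3): check pairwise unions and intersections of members of τ.
Counterexample for (T3): {p76, p77} ∩ {p76, p78} = {p76} ∉ τ. Therefore τ is NOT a topology.


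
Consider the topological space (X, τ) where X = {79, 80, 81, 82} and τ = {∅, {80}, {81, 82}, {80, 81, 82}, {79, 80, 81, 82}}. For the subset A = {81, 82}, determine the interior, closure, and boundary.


int(A) = {81, 82}, cl(A) = {79, 81, 82}, ∂A = {79}.

Closed sets in (X, τ) are complements of opens:
  closed(X, τ) = {∅, {79}, {79, 80}, {79, 81, 82}, {79, 80, 81, 82}}.
int(A) = ⋃ {U ∈ τ : U ⊆ A}. Opens contained in A: ∅, {81, 82}.
Taking the union of these: int(A) = {81, 82}.
cl(A) = ⋂ {C closed : A ⊆ C}. Closed sets containing A: {79, 81, 82}, {79, 80, 81, 82}.
Intersecting these: cl(A) = {79, 81, 82}.
∂A = cl(A) ∖ int(A) = {79, 81, 82} ∖ {81, 82} = {79}.


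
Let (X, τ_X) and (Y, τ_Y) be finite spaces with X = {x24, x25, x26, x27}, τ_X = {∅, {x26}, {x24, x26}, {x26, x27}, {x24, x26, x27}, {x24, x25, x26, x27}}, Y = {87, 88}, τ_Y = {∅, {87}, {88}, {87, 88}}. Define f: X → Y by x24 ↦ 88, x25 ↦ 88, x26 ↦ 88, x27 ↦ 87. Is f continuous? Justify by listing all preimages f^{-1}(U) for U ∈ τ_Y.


f is NOT continuous.

Compute f^{-1}(U) for each U ∈ τ_Y:
  U = ∅: f^{-1}(U) = ∅ ∈ τ_X ✓.
  U = {87}: f^{-1}(U) = {x27} ∉ τ_X ✗.
  U = {88}: f^{-1}(U) = {x24, x25, x26} ∉ τ_X ✗.
  U = {87, 88}: f^{-1}(U) = {x24, x25, x26, x27} ∈ τ_X ✓.
Found U = {87} with f^{-1}(U) = {x27} not in τ_X. Therefore f is NOT continuous.


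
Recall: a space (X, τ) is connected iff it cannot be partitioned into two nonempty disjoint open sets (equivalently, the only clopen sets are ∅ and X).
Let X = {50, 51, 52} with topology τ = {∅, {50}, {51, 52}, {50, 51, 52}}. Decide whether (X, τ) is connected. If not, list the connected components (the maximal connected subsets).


(X, τ) is disconnected; components = [{50}, {51, 52}].

Find clopen sets (U ∈ τ with X ∖ U ∈ τ):
  U = ∅, X ∖ U = {50, 51, 52} — both open, so U is clopen.
  U = {50}, X ∖ U = {51, 52} — both open, so U is clopen.
  U = {51, 52}, X ∖ U = {50} — both open, so U is clopen.
  U = {50, 51, 52}, X ∖ U = ∅ — both open, so U is clopen.
Nontrivial clopen(s) exist: e.g. {51, 52}. So (X, τ) is disconnected.
Compute connected components by grouping points that agree on all clopens:
  component: {50}
  component: {51, 52}


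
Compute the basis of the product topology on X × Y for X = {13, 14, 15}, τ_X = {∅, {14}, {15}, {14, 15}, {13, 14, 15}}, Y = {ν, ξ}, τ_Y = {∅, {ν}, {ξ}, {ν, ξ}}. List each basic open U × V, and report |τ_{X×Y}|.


Basis B = {∅ × ∅, {14} × {ν}, {14} × {ξ}, {15} × {ν}, {15} × {ξ}, {14} × {ν, ξ}, {14, 15} × {ν}, {14, 15} × {ξ}, {15} × {ν, ξ}, {13, 14, 15} × {ν}, {13, 14, 15} × {ξ}, {14, 15} × {ν, ξ}, {13, 14, 15} × {ν, ξ}}; |τ_{X×Y}| = 25.

Enumerate products U × V with U ∈ τ_X, V ∈ τ_Y (deduplicated):
  ∅ × ∅ = {} (∅)
  {14} × {ν} = {(14,ν)}
  {14} × {ξ} = {(14,ξ)}
  {15} × {ν} = {(15,ν)}
  {15} × {ξ} = {(15,ξ)}
  {14} × {ν, ξ} = {(14,ν), (14,ξ)}
  {14, 15} × {ν} = {(14,ν), (15,ν)}
  {14, 15} × {ξ} = {(14,ξ), (15,ξ)}
  {15} × {ν, ξ} = {(15,ν), (15,ξ)}
  {13, 14, 15} × {ν} = {(13,ν), (14,ν), (15,ν)}
  {13, 14, 15} × {ξ} = {(13,ξ), (14,ξ), (15,ξ)}
  {14, 15} × {ν, ξ} = {(14,ν), (14,ξ), (15,ν), (15,ξ)}
  {13, 14, 15} × {ν, ξ} = {(13,ν), (13,ξ), (14,ν), (14,ξ), (15,ν), (15,ξ)}
These 13 distinct sets form the basis B.
Close under arbitrary unions to get τ_{X×Y}; counting gives |τ_{X×Y}| = 25.


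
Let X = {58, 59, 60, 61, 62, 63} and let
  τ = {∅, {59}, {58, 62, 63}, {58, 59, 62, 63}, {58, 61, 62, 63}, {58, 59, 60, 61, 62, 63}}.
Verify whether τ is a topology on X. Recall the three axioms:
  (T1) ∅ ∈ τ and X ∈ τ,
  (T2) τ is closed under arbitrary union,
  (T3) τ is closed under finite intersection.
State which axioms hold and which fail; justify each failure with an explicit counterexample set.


τ is NOT a topology on X.

Axiom (T1): ∅ ∈ τ? Yes; X ∈ τ? Yes.
Axiom (T2/T3): check pairwise unions and intersections of members of τ.
Counterexample for (T2): {59} ∪ {58, 61, 62, 63} = {58, 59, 61, 62, 63} ∉ τ. Therefore τ is NOT a topology.


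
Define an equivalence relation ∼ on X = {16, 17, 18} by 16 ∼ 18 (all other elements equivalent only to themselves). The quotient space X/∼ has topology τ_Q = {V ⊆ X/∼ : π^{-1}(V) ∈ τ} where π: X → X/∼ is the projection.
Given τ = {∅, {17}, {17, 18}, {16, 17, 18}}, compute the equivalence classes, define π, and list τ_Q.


X/∼ = {[16=18], [17]}; |τ_Q| = 3.

Equivalence classes: [16=18], [17].
Quotient map π: X → X/∼ sends 16 ↦ [16=18], 17 ↦ [17], 18 ↦ [16=18].
For each subset V ⊆ X/∼, compute π^{-1}(V) ⊆ X and check whether π^{-1}(V) ∈ τ. V is open in τ_Q iff π^{-1}(V) ∈ τ.
  V = {}: π^{-1}(V) = ∅ ∈ τ ✓.
  V = {[16=18]}: π^{-1}(V) = {16, 18} ∉ τ ✗.
  V = {[17]}: π^{-1}(V) = {17} ∈ τ ✓.
  V = {[16=18], [17]}: π^{-1}(V) = {16, 17, 18} ∈ τ ✓.
Open sets in the quotient: τ_Q = {{}, {[17]}, {[16=18], [17]}} (3 elements).


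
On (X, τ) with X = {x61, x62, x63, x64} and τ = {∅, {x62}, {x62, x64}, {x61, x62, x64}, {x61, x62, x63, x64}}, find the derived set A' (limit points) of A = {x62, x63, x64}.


A' = {x61, x63, x64}

For each x ∈ X, list the open sets U ∈ τ with x ∈ U, then check whether U ∩ (A ∖ {x}) ≠ ∅ for every such U.
  x = x61: opens ∋ x are {x61, x62, x64}, {x61, x62, x63, x64}; each meets A ∖ {x61}, so x IS a limit point.
  x = x62: open {x62} ∋ x has {x62} ∩ (A ∖ {x62}) = ∅, so x is NOT a limit point.
  x = x63: opens ∋ x are {x61, x62, x63, x64}; each meets A ∖ {x63}, so x IS a limit point.
  x = x64: opens ∋ x are {x62, x64}, {x61, x62, x64}, {x61, x62, x63, x64}; each meets A ∖ {x64}, so x IS a limit point.
Collecting: A' = {x61, x63, x64}.


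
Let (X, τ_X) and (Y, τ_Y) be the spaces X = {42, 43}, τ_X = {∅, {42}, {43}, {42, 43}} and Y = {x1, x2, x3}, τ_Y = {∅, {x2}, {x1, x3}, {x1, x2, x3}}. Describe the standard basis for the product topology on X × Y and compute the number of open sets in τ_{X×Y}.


Basis B = {∅ × ∅, {42} × {x2}, {43} × {x2}, {42} × {x1, x3}, {42, 43} × {x2}, {43} × {x1, x3}, {42} × {x1, x2, x3}, {43} × {x1, x2, x3}, {42, 43} × {x1, x3}, {42, 43} × {x1, x2, x3}}; |τ_{X×Y}| = 16.

Enumerate products U × V with U ∈ τ_X, V ∈ τ_Y (deduplicated):
  ∅ × ∅ = {} (∅)
  {42} × {x2} = {(42,x2)}
  {43} × {x2} = {(43,x2)}
  {42} × {x1, x3} = {(42,x1), (42,x3)}
  {42, 43} × {x2} = {(42,x2), (43,x2)}
  {43} × {x1, x3} = {(43,x1), (43,x3)}
  {42} × {x1, x2, x3} = {(42,x1), (42,x2), (42,x3)}
  {43} × {x1, x2, x3} = {(43,x1), (43,x2), (43,x3)}
  {42, 43} × {x1, x3} = {(42,x1), (42,x3), (43,x1), (43,x3)}
  {42, 43} × {x1, x2, x3} = {(42,x1), (42,x2), (42,x3), (43,x1), (43,x2), (43,x3)}
These 10 distinct sets form the basis B.
Close under arbitrary unions to get τ_{X×Y}; counting gives |τ_{X×Y}| = 16.


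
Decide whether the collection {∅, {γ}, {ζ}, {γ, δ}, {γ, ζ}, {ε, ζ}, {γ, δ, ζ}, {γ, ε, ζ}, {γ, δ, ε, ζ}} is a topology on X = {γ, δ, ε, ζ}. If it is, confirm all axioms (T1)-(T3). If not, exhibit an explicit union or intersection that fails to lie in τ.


τ IS a topology on X.

Axiom (T1): ∅ ∈ τ? Yes; X ∈ τ? Yes.
Axiom (T2/T3): check pairwise unions and intersections of members of τ.
All pairwise intersections and unions checked — each lies in τ. Therefore τ satisfies (T1), (T2), (T3): it IS a topology on X.


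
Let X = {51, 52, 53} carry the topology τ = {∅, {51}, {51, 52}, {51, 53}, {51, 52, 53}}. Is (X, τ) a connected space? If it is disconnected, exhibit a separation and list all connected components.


(X, τ) is connected.

Find clopen sets (U ∈ τ with X ∖ U ∈ τ):
  U = ∅, X ∖ U = {51, 52, 53} — both open, so U is clopen.
  U = {51, 52, 53}, X ∖ U = ∅ — both open, so U is clopen.
Only trivial clopens (∅ and X) exist, so (X, τ) is connected.
Compute connected components by grouping points that agree on all clopens:
  component: {51, 52, 53}


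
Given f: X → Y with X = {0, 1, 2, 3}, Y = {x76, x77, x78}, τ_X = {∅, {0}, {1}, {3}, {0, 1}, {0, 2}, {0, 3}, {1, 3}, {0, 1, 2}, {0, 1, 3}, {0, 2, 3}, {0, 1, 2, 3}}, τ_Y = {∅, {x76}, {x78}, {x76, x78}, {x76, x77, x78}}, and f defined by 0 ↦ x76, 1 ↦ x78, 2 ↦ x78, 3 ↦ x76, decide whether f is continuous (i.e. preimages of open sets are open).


f is NOT continuous.

Compute f^{-1}(U) for each U ∈ τ_Y:
  U = ∅: f^{-1}(U) = ∅ ∈ τ_X ✓.
  U = {x76}: f^{-1}(U) = {0, 3} ∈ τ_X ✓.
  U = {x78}: f^{-1}(U) = {1, 2} ∉ τ_X ✗.
  U = {x76, x78}: f^{-1}(U) = {0, 1, 2, 3} ∈ τ_X ✓.
  U = {x76, x77, x78}: f^{-1}(U) = {0, 1, 2, 3} ∈ τ_X ✓.
Found U = {x78} with f^{-1}(U) = {1, 2} not in τ_X. Therefore f is NOT continuous.


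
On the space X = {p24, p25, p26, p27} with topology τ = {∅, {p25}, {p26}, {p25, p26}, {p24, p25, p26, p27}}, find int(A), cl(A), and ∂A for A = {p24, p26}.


int(A) = {p26}, cl(A) = {p24, p26, p27}, ∂A = {p24, p27}.

Closed sets in (X, τ) are complements of opens:
  closed(X, τ) = {∅, {p24, p27}, {p24, p25, p27}, {p24, p26, p27}, {p24, p25, p26, p27}}.
int(A) = ⋃ {U ∈ τ : U ⊆ A}. Opens contained in A: ∅, {p26}.
Taking the union of these: int(A) = {p26}.
cl(A) = ⋂ {C closed : A ⊆ C}. Closed sets containing A: {p24, p26, p27}, {p24, p25, p26, p27}.
Intersecting these: cl(A) = {p24, p26, p27}.
∂A = cl(A) ∖ int(A) = {p24, p26, p27} ∖ {p26} = {p24, p27}.


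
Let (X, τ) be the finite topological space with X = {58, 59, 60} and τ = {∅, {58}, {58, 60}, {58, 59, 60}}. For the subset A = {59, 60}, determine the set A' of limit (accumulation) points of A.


A' = {59}

For each x ∈ X, list the open sets U ∈ τ with x ∈ U, then check whether U ∩ (A ∖ {x}) ≠ ∅ for every such U.
  x = 58: open {58} ∋ x has {58} ∩ (A ∖ {58}) = ∅, so x is NOT a limit point.
  x = 59: opens ∋ x are {58, 59, 60}; each meets A ∖ {59}, so x IS a limit point.
  x = 60: open {58, 60} ∋ x has {58, 60} ∩ (A ∖ {60}) = ∅, so x is NOT a limit point.
Collecting: A' = {59}.


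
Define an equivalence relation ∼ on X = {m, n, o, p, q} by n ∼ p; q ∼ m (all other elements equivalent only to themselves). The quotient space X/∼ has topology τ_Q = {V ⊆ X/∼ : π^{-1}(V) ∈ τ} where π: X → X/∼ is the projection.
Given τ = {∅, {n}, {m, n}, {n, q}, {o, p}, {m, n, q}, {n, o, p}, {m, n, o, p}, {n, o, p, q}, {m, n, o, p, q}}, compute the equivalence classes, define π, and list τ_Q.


X/∼ = {[m=q], [n=p], [o]}; |τ_Q| = 3.

Equivalence classes: [m=q], [n=p], [o].
Quotient map π: X → X/∼ sends m ↦ [m=q], n ↦ [n=p], o ↦ [o], p ↦ [n=p], q ↦ [m=q].
For each subset V ⊆ X/∼, compute π^{-1}(V) ⊆ X and check whether π^{-1}(V) ∈ τ. V is open in τ_Q iff π^{-1}(V) ∈ τ.
  V = {}: π^{-1}(V) = ∅ ∈ τ ✓.
  V = {[m=q]}: π^{-1}(V) = {m, q} ∉ τ ✗.
  V = {[n=p]}: π^{-1}(V) = {n, p} ∉ τ ✗.
  V = {[m=q], [n=p]}: π^{-1}(V) = {m, n, p, q} ∉ τ ✗.
  V = {[o]}: π^{-1}(V) = {o} ∉ τ ✗.
  V = {[m=q], [o]}: π^{-1}(V) = {m, o, q} ∉ τ ✗.
  V = {[n=p], [o]}: π^{-1}(V) = {n, o, p} ∈ τ ✓.
  V = {[m=q], [n=p], [o]}: π^{-1}(V) = {m, n, o, p, q} ∈ τ ✓.
Open sets in the quotient: τ_Q = {{}, {[n=p], [o]}, {[m=q], [n=p], [o]}} (3 elements).


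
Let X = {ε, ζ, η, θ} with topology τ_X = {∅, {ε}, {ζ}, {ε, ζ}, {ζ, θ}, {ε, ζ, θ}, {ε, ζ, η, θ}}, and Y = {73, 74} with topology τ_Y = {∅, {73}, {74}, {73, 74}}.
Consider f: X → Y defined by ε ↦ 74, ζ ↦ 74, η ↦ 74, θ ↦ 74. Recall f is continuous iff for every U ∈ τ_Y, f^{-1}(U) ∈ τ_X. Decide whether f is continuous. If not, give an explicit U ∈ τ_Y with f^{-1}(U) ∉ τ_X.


f IS continuous.

Compute f^{-1}(U) for each U ∈ τ_Y:
  U = ∅: f^{-1}(U) = ∅ ∈ τ_X ✓.
  U = {73}: f^{-1}(U) = ∅ ∈ τ_X ✓.
  U = {74}: f^{-1}(U) = {ε, ζ, η, θ} ∈ τ_X ✓.
  U = {73, 74}: f^{-1}(U) = {ε, ζ, η, θ} ∈ τ_X ✓.
Every preimage lies in τ_X, so f IS continuous.


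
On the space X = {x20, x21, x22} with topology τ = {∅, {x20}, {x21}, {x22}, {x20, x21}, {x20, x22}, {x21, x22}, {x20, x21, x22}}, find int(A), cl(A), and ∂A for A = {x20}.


int(A) = {x20}, cl(A) = {x20}, ∂A = ∅.

Closed sets in (X, τ) are complements of opens:
  closed(X, τ) = {∅, {x20}, {x21}, {x22}, {x20, x21}, {x20, x22}, {x21, x22}, {x20, x21, x22}}.
int(A) = ⋃ {U ∈ τ : U ⊆ A}. Opens contained in A: ∅, {x20}.
Taking the union of these: int(A) = {x20}.
cl(A) = ⋂ {C closed : A ⊆ C}. Closed sets containing A: {x20}, {x20, x21}, {x20, x22}, {x20, x21, x22}.
Intersecting these: cl(A) = {x20}.
∂A = cl(A) ∖ int(A) = {x20} ∖ {x20} = ∅.


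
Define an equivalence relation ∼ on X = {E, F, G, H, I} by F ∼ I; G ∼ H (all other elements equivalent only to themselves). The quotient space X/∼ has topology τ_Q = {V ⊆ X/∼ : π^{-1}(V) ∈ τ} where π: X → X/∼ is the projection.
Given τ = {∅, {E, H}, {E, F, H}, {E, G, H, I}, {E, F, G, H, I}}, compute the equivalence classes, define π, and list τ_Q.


X/∼ = {[E], [F=I], [G=H]}; |τ_Q| = 2.

Equivalence classes: [E], [F=I], [G=H].
Quotient map π: X → X/∼ sends E ↦ [E], F ↦ [F=I], G ↦ [G=H], H ↦ [G=H], I ↦ [F=I].
For each subset V ⊆ X/∼, compute π^{-1}(V) ⊆ X and check whether π^{-1}(V) ∈ τ. V is open in τ_Q iff π^{-1}(V) ∈ τ.
  V = {}: π^{-1}(V) = ∅ ∈ τ ✓.
  V = {[E]}: π^{-1}(V) = {E} ∉ τ ✗.
  V = {[F=I]}: π^{-1}(V) = {F, I} ∉ τ ✗.
  V = {[E], [F=I]}: π^{-1}(V) = {E, F, I} ∉ τ ✗.
  V = {[G=H]}: π^{-1}(V) = {G, H} ∉ τ ✗.
  V = {[E], [G=H]}: π^{-1}(V) = {E, G, H} ∉ τ ✗.
  V = {[F=I], [G=H]}: π^{-1}(V) = {F, G, H, I} ∉ τ ✗.
  V = {[E], [F=I], [G=H]}: π^{-1}(V) = {E, F, G, H, I} ∈ τ ✓.
Open sets in the quotient: τ_Q = {{}, {[E], [F=I], [G=H]}} (2 elements).


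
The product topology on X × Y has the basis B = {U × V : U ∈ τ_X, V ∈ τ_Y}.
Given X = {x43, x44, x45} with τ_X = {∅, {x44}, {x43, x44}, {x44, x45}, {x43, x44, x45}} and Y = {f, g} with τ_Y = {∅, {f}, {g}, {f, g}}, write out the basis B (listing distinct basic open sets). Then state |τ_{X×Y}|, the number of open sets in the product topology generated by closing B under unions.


Basis B = {∅ × ∅, {x44} × {f}, {x44} × {g}, {x43, x44} × {f}, {x43, x44} × {g}, {x44} × {f, g}, {x44, x45} × {f}, {x44, x45} × {g}, {x43, x44, x45} × {f}, {x43, x44, x45} × {g}, {x43, x44} × {f, g}, {x44, x45} × {f, g}, {x43, x44, x45} × {f, g}}; |τ_{X×Y}| = 25.

Enumerate products U × V with U ∈ τ_X, V ∈ τ_Y (deduplicated):
  ∅ × ∅ = {} (∅)
  {x44} × {f} = {(x44,f)}
  {x44} × {g} = {(x44,g)}
  {x43, x44} × {f} = {(x43,f), (x44,f)}
  {x43, x44} × {g} = {(x43,g), (x44,g)}
  {x44} × {f, g} = {(x44,f), (x44,g)}
  {x44, x45} × {f} = {(x44,f), (x45,f)}
  {x44, x45} × {g} = {(x44,g), (x45,g)}
  {x43, x44, x45} × {f} = {(x43,f), (x44,f), (x45,f)}
  {x43, x44, x45} × {g} = {(x43,g), (x44,g), (x45,g)}
  {x43, x44} × {f, g} = {(x43,f), (x43,g), (x44,f), (x44,g)}
  {x44, x45} × {f, g} = {(x44,f), (x44,g), (x45,f), (x45,g)}
  {x43, x44, x45} × {f, g} = {(x43,f), (x43,g), (x44,f), (x44,g), (x45,f), (x45,g)}
These 13 distinct sets form the basis B.
Close under arbitrary unions to get τ_{X×Y}; counting gives |τ_{X×Y}| = 25.


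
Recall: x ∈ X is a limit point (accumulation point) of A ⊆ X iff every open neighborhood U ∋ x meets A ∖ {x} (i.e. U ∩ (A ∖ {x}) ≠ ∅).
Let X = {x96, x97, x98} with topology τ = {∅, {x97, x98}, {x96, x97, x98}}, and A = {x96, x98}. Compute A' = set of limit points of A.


A' = {x96, x97}

For each x ∈ X, list the open sets U ∈ τ with x ∈ U, then check whether U ∩ (A ∖ {x}) ≠ ∅ for every such U.
  x = x96: opens ∋ x are {x96, x97, x98}; each meets A ∖ {x96}, so x IS a limit point.
  x = x97: opens ∋ x are {x97, x98}, {x96, x97, x98}; each meets A ∖ {x97}, so x IS a limit point.
  x = x98: open {x97, x98} ∋ x has {x97, x98} ∩ (A ∖ {x98}) = ∅, so x is NOT a limit point.
Collecting: A' = {x96, x97}.


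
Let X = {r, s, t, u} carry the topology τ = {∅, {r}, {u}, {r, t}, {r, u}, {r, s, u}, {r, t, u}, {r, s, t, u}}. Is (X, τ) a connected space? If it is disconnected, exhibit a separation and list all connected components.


(X, τ) is connected.

Find clopen sets (U ∈ τ with X ∖ U ∈ τ):
  U = ∅, X ∖ U = {r, s, t, u} — both open, so U is clopen.
  U = {r, s, t, u}, X ∖ U = ∅ — both open, so U is clopen.
Only trivial clopens (∅ and X) exist, so (X, τ) is connected.
Compute connected components by grouping points that agree on all clopens:
  component: {r, s, t, u}


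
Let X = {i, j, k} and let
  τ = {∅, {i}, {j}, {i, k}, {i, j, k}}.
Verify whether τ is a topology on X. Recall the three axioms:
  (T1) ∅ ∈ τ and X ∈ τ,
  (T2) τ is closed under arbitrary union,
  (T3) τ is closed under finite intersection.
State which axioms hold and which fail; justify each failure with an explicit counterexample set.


τ is NOT a topology on X.

Axiom (T1): ∅ ∈ τ? Yes; X ∈ τ? Yes.
Axiom (T2/T3): check pairwise unions and intersections of members of τ.
Counterexample for (T2): {i} ∪ {j} = {i, j} ∉ τ. Therefore τ is NOT a topology.


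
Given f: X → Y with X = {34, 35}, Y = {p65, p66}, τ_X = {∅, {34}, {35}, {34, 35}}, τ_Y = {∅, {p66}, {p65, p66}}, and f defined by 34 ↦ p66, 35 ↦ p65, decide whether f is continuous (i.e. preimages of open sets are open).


f IS continuous.

Compute f^{-1}(U) for each U ∈ τ_Y:
  U = ∅: f^{-1}(U) = ∅ ∈ τ_X ✓.
  U = {p66}: f^{-1}(U) = {34} ∈ τ_X ✓.
  U = {p65, p66}: f^{-1}(U) = {34, 35} ∈ τ_X ✓.
Every preimage lies in τ_X, so f IS continuous.


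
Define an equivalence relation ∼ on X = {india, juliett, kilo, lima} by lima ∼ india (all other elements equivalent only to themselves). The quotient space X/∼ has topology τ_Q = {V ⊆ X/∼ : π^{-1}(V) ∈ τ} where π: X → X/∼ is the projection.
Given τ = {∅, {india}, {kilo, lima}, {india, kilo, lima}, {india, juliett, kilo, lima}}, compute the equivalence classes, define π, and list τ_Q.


X/∼ = {[india=lima], [juliett], [kilo]}; |τ_Q| = 3.

Equivalence classes: [india=lima], [juliett], [kilo].
Quotient map π: X → X/∼ sends india ↦ [india=lima], juliett ↦ [juliett], kilo ↦ [kilo], lima ↦ [india=lima].
For each subset V ⊆ X/∼, compute π^{-1}(V) ⊆ X and check whether π^{-1}(V) ∈ τ. V is open in τ_Q iff π^{-1}(V) ∈ τ.
  V = {}: π^{-1}(V) = ∅ ∈ τ ✓.
  V = {[india=lima]}: π^{-1}(V) = {india, lima} ∉ τ ✗.
  V = {[juliett]}: π^{-1}(V) = {juliett} ∉ τ ✗.
  V = {[india=lima], [juliett]}: π^{-1}(V) = {india, juliett, lima} ∉ τ ✗.
  V = {[kilo]}: π^{-1}(V) = {kilo} ∉ τ ✗.
  V = {[india=lima], [kilo]}: π^{-1}(V) = {india, kilo, lima} ∈ τ ✓.
  V = {[juliett], [kilo]}: π^{-1}(V) = {juliett, kilo} ∉ τ ✗.
  V = {[india=lima], [juliett], [kilo]}: π^{-1}(V) = {india, juliett, kilo, lima} ∈ τ ✓.
Open sets in the quotient: τ_Q = {{}, {[india=lima], [kilo]}, {[india=lima], [juliett], [kilo]}} (3 elements).


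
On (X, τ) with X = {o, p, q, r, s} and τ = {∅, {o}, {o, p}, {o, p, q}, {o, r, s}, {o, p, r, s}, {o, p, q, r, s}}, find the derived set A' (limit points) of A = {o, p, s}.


A' = {p, q, r, s}

For each x ∈ X, list the open sets U ∈ τ with x ∈ U, then check whether U ∩ (A ∖ {x}) ≠ ∅ for every such U.
  x = o: open {o} ∋ x has {o} ∩ (A ∖ {o}) = ∅, so x is NOT a limit point.
  x = p: opens ∋ x are {o, p}, {o, p, q}, {o, p, r, s}, {o, p, q, r, s}; each meets A ∖ {p}, so x IS a limit point.
  x = q: opens ∋ x are {o, p, q}, {o, p, q, r, s}; each meets A ∖ {q}, so x IS a limit point.
  x = r: opens ∋ x are {o, r, s}, {o, p, r, s}, {o, p, q, r, s}; each meets A ∖ {r}, so x IS a limit point.
  x = s: opens ∋ x are {o, r, s}, {o, p, r, s}, {o, p, q, r, s}; each meets A ∖ {s}, so x IS a limit point.
Collecting: A' = {p, q, r, s}.
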